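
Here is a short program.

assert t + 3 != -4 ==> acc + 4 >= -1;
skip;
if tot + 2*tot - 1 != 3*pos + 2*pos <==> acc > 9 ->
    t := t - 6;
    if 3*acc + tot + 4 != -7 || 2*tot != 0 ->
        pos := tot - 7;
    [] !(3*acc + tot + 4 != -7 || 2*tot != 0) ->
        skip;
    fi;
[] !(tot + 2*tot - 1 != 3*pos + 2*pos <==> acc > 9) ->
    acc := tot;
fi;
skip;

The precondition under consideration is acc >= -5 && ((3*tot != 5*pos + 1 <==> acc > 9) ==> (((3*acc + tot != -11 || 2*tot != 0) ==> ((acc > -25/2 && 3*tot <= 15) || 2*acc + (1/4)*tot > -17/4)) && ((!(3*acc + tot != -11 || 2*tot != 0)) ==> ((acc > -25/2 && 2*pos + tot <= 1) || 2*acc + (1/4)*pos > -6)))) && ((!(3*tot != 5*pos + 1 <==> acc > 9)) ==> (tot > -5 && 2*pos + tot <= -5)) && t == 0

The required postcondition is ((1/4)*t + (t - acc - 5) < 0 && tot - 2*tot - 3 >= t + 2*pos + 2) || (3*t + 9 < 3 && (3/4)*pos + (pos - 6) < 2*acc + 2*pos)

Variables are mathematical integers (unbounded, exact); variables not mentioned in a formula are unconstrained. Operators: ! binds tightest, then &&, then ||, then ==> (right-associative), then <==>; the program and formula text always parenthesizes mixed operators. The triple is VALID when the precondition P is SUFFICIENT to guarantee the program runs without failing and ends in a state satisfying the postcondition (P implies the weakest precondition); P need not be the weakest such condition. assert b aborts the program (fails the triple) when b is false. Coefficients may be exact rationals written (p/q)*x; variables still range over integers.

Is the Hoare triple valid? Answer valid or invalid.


Working backward. After the program, the postcondition ((1/4)*t + (t - acc - 5) < 0 && tot - 2*tot - 3 >= t + 2*pos + 2) || (3*t + 9 < 3 && (3/4)*pos + (pos - 6) < 2*acc + 2*pos) must hold; in canonical form it is ((5/4)*t < acc + 5 && 2*pos + t + tot <= -5) || (3*t < -6 && 2*acc + (1/4)*pos > -6).
Before skip: ((5/4)*t < acc + 5 && 2*pos + t + tot <= -5) || (3*t < -6 && 2*acc + (1/4)*pos > -6)
Then branch requires ((3*acc + tot != -11 || 2*tot != 0) ==> (((5/4)*t < acc + 25/2 && t + 3*tot <= 15) || (3*t < 12 && 2*acc + (1/4)*tot > -17/4))) && ((!(3*acc + tot != -11 || 2*tot != 0)) ==> (((5/4)*t < acc + 25/2 && 2*pos + t + tot <= 1) || (3*t < 12 && 2*acc + (1/4)*pos > -6))); else branch requires ((5/4)*t < tot + 5 && 2*pos + t + tot <= -5) || (3*t < -6 && (1/4)*pos + 2*tot > -6).
Before the if: ((3*tot != 5*pos + 1 <==> acc > 9) ==> (((3*acc + tot != -11 || 2*tot != 0) ==> (((5/4)*t < acc + 25/2 && t + 3*tot <= 15) || (3*t < 12 && 2*acc + (1/4)*tot > -17/4))) && ((!(3*acc + tot != -11 || 2*tot != 0)) ==> (((5/4)*t < acc + 25/2 && 2*pos + t + tot <= 1) || (3*t < 12 && 2*acc + (1/4)*pos > -6))))) && ((!(3*tot != 5*pos + 1 <==> acc > 9)) ==> (((5/4)*t < tot + 5 && 2*pos + t + tot <= -5) || (3*t < -6 && (1/4)*pos + 2*tot > -6)))
Before skip: ((3*tot != 5*pos + 1 <==> acc > 9) ==> (((3*acc + tot != -11 || 2*tot != 0) ==> (((5/4)*t < acc + 25/2 && t + 3*tot <= 15) || (3*t < 12 && 2*acc + (1/4)*tot > -17/4))) && ((!(3*acc + tot != -11 || 2*tot != 0)) ==> (((5/4)*t < acc + 25/2 && 2*pos + t + tot <= 1) || (3*t < 12 && 2*acc + (1/4)*pos > -6))))) && ((!(3*tot != 5*pos + 1 <==> acc > 9)) ==> (((5/4)*t < tot + 5 && 2*pos + t + tot <= -5) || (3*t < -6 && (1/4)*pos + 2*tot > -6)))
Before assert t + 3 != -4 ==> acc + 4 >= -1: (t != -7 ==> acc >= -5) && ((3*tot != 5*pos + 1 <==> acc > 9) ==> (((3*acc + tot != -11 || 2*tot != 0) ==> (((5/4)*t < acc + 25/2 && t + 3*tot <= 15) || (3*t < 12 && 2*acc + (1/4)*tot > -17/4))) && ((!(3*acc + tot != -11 || 2*tot != 0)) ==> (((5/4)*t < acc + 25/2 && 2*pos + t + tot <= 1) || (3*t < 12 && 2*acc + (1/4)*pos > -6))))) && ((!(3*tot != 5*pos + 1 <==> acc > 9)) ==> (((5/4)*t < tot + 5 && 2*pos + t + tot <= -5) || (3*t < -6 && (1/4)*pos + 2*tot > -6)))
The weakest precondition is (t != -7 ==> acc >= -5) && ((3*tot != 5*pos + 1 <==> acc > 9) ==> (((3*acc + tot != -11 || 2*tot != 0) ==> (((5/4)*t < acc + 25/2 && t + 3*tot <= 15) || (3*t < 12 && 2*acc + (1/4)*tot > -17/4))) && ((!(3*acc + tot != -11 || 2*tot != 0)) ==> (((5/4)*t < acc + 25/2 && 2*pos + t + tot <= 1) || (3*t < 12 && 2*acc + (1/4)*pos > -6))))) && ((!(3*tot != 5*pos + 1 <==> acc > 9)) ==> (((5/4)*t < tot + 5 && 2*pos + t + tot <= -5) || (3*t < -6 && (1/4)*pos + 2*tot > -6))).
Check whether acc >= -5 && ((3*tot != 5*pos + 1 <==> acc > 9) ==> (((3*acc + tot != -11 || 2*tot != 0) ==> ((acc > -25/2 && 3*tot <= 15) || 2*acc + (1/4)*tot > -17/4)) && ((!(3*acc + tot != -11 || 2*tot != 0)) ==> ((acc > -25/2 && 2*pos + tot <= 1) || 2*acc + (1/4)*pos > -6)))) && ((!(3*tot != 5*pos + 1 <==> acc > 9)) ==> (tot > -5 && 2*pos + tot <= -5)) && t == 0 implies it.
Every state satisfying the precondition satisfies the weakest precondition: the implication holds.
Answer: valid


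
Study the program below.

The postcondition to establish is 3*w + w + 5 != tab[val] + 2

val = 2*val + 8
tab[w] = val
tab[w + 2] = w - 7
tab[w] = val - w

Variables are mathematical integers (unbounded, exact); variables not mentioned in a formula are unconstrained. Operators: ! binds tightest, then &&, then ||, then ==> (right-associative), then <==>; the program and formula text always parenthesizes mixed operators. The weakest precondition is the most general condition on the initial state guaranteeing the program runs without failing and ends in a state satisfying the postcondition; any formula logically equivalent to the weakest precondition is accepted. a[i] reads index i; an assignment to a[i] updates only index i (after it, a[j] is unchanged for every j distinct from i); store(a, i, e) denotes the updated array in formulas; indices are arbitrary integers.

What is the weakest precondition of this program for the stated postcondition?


Working backward. After the program, the postcondition 3*w + w + 5 != tab[val] + 2 must hold; in canonical form it is 4*w != tab[val] - 3.
Before tab[w] := val - w: 4*w != store(tab, w, val - w)[val] - 3
Before tab[w + 2] := w - 7: 4*w != store(store(tab, w + 2, w - 7), w, val - w)[val] - 3
Before tab[w] := val: 4*w != store(store(store(tab, w, val), w + 2, w - 7), w, val - w)[val] - 3
Before val := 2*val + 8: 4*w != store(store(store(tab, w, 2*val + 8), w + 2, w - 7), w, 2*val - w + 8)[2*val + 8] - 3
Answer: WP = 4*w != store(store(store(tab, w, 2*val + 8), w + 2, w - 7), w, 2*val - w + 8)[2*val + 8] - 3


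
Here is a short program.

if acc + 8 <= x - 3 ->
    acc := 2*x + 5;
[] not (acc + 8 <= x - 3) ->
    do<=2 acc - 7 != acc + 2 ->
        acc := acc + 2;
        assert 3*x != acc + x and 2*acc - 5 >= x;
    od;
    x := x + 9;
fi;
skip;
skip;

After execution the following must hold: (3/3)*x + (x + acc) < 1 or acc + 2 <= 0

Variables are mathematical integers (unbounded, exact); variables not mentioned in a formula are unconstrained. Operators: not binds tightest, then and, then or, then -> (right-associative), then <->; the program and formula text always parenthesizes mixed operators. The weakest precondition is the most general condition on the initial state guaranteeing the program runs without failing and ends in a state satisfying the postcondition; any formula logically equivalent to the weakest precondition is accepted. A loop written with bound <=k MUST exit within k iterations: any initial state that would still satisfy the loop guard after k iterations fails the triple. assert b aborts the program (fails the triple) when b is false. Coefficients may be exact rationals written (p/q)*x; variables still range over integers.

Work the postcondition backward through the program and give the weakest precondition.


Working backward. After the program, the postcondition (3/3)*x + (x + acc) < 1 or acc + 2 <= 0 must hold; in canonical form it is acc + 2*x < 1 or acc <= -2.
Before skip: acc + 2*x < 1 or acc <= -2
Before skip: acc + 2*x < 1 or acc <= -2
Then branch requires 4*x < -4 or 2*x <= -7; else branch requires false.
Before the if: (acc <= x - 11 -> (4*x < -4 or 2*x <= -7)) and acc <= x - 11
Answer: WP = (acc <= x - 11 -> (4*x < -4 or 2*x <= -7)) and acc <= x - 11


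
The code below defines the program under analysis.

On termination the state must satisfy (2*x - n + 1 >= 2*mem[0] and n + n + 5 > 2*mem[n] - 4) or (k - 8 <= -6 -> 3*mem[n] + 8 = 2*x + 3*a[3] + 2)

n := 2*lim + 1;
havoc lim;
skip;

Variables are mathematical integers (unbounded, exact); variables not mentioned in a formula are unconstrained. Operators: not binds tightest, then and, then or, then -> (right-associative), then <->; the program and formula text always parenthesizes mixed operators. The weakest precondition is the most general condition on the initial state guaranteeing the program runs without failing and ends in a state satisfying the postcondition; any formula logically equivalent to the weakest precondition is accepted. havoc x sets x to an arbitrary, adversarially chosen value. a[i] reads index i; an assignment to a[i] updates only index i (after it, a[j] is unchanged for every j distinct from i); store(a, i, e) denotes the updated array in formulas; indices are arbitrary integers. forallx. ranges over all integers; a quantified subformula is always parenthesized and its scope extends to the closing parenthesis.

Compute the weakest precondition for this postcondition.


Working backward. After the program, the postcondition (2*x - n + 1 >= 2*mem[0] and n + n + 5 > 2*mem[n] - 4) or (k - 8 <= -6 -> 3*mem[n] + 8 = 2*x + 3*a[3] + 2) must hold; in canonical form it is (2*x >= 2*mem[0] + n - 1 and 2*n > 2*mem[n] - 9) or (k <= 2 -> 3*mem[n] = 3*a[3] + 2*x - 6).
Before skip: (2*x >= 2*mem[0] + n - 1 and 2*n > 2*mem[n] - 9) or (k <= 2 -> 3*mem[n] = 3*a[3] + 2*x - 6)
Before havoc lim: (2*x >= 2*mem[0] + n - 1 and 2*n > 2*mem[n] - 9) or (k <= 2 -> 3*mem[n] = 3*a[3] + 2*x - 6)
Before n := 2*lim + 1: (2*x >= 2*mem[0] + 2*lim and 4*lim > 2*mem[2*lim + 1] - 11) or (k <= 2 -> 3*mem[2*lim + 1] = 3*a[3] + 2*x - 6)
Answer: WP = (2*x >= 2*mem[0] + 2*lim and 4*lim > 2*mem[2*lim + 1] - 11) or (k <= 2 -> 3*mem[2*lim + 1] = 3*a[3] + 2*x - 6)


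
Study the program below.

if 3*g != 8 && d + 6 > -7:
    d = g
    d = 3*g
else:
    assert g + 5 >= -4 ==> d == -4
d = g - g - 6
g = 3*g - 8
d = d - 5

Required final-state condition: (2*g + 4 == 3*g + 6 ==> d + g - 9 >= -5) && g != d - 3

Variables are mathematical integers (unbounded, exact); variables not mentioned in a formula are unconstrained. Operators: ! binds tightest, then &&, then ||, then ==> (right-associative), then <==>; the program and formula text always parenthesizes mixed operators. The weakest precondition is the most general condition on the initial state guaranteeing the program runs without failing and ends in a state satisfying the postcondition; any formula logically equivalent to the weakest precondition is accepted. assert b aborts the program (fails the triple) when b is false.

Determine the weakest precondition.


Working backward. After the program, the postcondition (2*g + 4 == 3*g + 6 ==> d + g - 9 >= -5) && g != d - 3 must hold; in canonical form it is (g == -2 ==> d + g >= 4) && g != d - 3.
Before d := d - 5: (g == -2 ==> d + g >= 9) && g != d - 8
Before g := 3*g - 8: (3*g == 6 ==> d + 3*g >= 17) && 3*g != d
Before d := g - g - 6: (3*g == 6 ==> 3*g >= 23) && 3*g != -6
Then branch requires (3*g == 6 ==> 3*g >= 23) && 3*g != -6; else branch requires (g >= -9 ==> d == -4) && (3*g == 6 ==> 3*g >= 23) && 3*g != -6.
Before the if: ((3*g != 8 && d > -13) ==> ((3*g == 6 ==> 3*g >= 23) && 3*g != -6)) && ((!(3*g != 8 && d > -13)) ==> ((g >= -9 ==> d == -4) && (3*g == 6 ==> 3*g >= 23) && 3*g != -6))
Answer: WP = ((3*g != 8 && d > -13) ==> ((3*g == 6 ==> 3*g >= 23) && 3*g != -6)) && ((!(3*g != 8 && d > -13)) ==> ((g >= -9 ==> d == -4) && (3*g == 6 ==> 3*g >= 23) && 3*g != -6))


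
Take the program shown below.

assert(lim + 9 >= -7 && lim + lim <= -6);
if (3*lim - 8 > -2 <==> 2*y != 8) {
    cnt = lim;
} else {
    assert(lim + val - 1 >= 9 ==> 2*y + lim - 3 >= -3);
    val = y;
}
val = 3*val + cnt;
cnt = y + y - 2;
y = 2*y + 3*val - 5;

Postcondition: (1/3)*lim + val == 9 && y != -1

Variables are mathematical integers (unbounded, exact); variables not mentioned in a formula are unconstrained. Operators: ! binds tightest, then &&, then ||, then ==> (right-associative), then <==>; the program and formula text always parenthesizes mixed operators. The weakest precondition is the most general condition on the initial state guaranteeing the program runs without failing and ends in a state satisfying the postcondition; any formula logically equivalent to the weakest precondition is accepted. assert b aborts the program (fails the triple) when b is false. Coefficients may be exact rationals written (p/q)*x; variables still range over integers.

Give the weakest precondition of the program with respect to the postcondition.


Working backward. After the program, (1/3)*lim + val == 9 && y != -1 must hold.
Before y := 2*y + 3*val - 5: (1/3)*lim + val == 9 && 3*val + 2*y != 4
Before cnt := y + y - 2: (1/3)*lim + val == 9 && 3*val + 2*y != 4
Before val := 3*val + cnt: cnt + (1/3)*lim + 3*val == 9 && 3*cnt + 9*val + 2*y != 4
Then branch requires (4/3)*lim + 3*val == 9 && 3*lim + 9*val + 2*y != 4; else branch requires (lim + val >= 10 ==> lim + 2*y >= 0) && cnt + (1/3)*lim + 3*y == 9 && 3*cnt + 11*y != 4.
Before the if: ((3*lim > 6 <==> 2*y != 8) ==> ((4/3)*lim + 3*val == 9 && 3*lim + 9*val + 2*y != 4)) && ((!(3*lim > 6 <==> 2*y != 8)) ==> ((lim + val >= 10 ==> lim + 2*y >= 0) && cnt + (1/3)*lim + 3*y == 9 && 3*cnt + 11*y != 4))
Before assert lim + 9 >= -7 && lim + lim <= -6: lim >= -16 && 2*lim <= -6 && ((3*lim > 6 <==> 2*y != 8) ==> ((4/3)*lim + 3*val == 9 && 3*lim + 9*val + 2*y != 4)) && ((!(3*lim > 6 <==> 2*y != 8)) ==> ((lim + val >= 10 ==> lim + 2*y >= 0) && cnt + (1/3)*lim + 3*y == 9 && 3*cnt + 11*y != 4))
Answer: WP = lim >= -16 && 2*lim <= -6 && ((3*lim > 6 <==> 2*y != 8) ==> ((4/3)*lim + 3*val == 9 && 3*lim + 9*val + 2*y != 4)) && ((!(3*lim > 6 <==> 2*y != 8)) ==> ((lim + val >= 10 ==> lim + 2*y >= 0) && cnt + (1/3)*lim + 3*y == 9 && 3*cnt + 11*y != 4))


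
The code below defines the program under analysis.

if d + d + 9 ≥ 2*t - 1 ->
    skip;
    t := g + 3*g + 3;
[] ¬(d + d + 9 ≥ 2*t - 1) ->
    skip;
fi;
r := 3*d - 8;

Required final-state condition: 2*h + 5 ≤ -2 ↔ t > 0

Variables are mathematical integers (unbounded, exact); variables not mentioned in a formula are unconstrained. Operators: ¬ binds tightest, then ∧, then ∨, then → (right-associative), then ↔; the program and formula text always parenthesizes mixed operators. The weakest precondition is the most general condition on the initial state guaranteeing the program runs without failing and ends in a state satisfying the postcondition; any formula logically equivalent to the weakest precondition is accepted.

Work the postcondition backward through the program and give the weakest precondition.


Working backward. After the program, the postcondition 2*h + 5 ≤ -2 ↔ t > 0 must hold; in canonical form it is 2*h ≤ -7 ↔ t > 0.
Before r := 3*d - 8: 2*h ≤ -7 ↔ t > 0
Then branch requires 2*h ≤ -7 ↔ 4*g > -3; else branch requires 2*h ≤ -7 ↔ t > 0.
Before the if: (2*d ≥ 2*t - 10 → (2*h ≤ -7 ↔ 4*g > -3)) ∧ ((¬(2*d ≥ 2*t - 10)) → (2*h ≤ -7 ↔ t > 0))
Answer: WP = (2*d ≥ 2*t - 10 → (2*h ≤ -7 ↔ 4*g > -3)) ∧ ((¬(2*d ≥ 2*t - 10)) → (2*h ≤ -7 ↔ t > 0))


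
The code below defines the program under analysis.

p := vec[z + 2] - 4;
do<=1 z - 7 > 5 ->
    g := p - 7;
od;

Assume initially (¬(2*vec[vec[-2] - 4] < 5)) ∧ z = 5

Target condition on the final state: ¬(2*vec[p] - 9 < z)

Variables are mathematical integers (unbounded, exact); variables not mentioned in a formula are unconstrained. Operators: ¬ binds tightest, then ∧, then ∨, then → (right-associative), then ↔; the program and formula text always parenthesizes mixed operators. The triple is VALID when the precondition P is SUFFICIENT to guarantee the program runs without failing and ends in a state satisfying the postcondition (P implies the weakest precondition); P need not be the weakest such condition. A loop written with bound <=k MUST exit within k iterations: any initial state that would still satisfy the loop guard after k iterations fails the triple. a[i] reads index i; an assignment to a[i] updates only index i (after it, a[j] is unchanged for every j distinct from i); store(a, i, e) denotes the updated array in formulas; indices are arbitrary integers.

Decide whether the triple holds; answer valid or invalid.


Working backward. After the program, the postcondition ¬(2*vec[p] - 9 < z) must hold; in canonical form it is ¬(2*vec[p] < z + 9).
Before the loop (bound <=1), unroll the exhaustion recursion (WP_0 = exit-now case; WP_j = one more guarded iteration, up to j = 1):
  WP_0: (¬(z > 12)) ∧ (¬(2*vec[p] < z + 9))
  WP_1: (z > 12 → ((¬(z > 12)) ∧ (¬(2*vec[p] < z + 9)))) ∧ ((¬(z > 12)) → (¬(2*vec[p] < z + 9)))
So before the loop: (z > 12 → ((¬(z > 12)) ∧ (¬(2*vec[p] < z + 9)))) ∧ ((¬(z > 12)) → (¬(2*vec[p] < z + 9)))
Before p := vec[z + 2] - 4: (z > 12 → ((¬(z > 12)) ∧ (¬(2*vec[vec[z + 2] - 4] < z + 9)))) ∧ ((¬(z > 12)) → (¬(2*vec[vec[z + 2] - 4] < z + 9)))
The weakest precondition is (z > 12 → ((¬(z > 12)) ∧ (¬(2*vec[vec[z + 2] - 4] < z + 9)))) ∧ ((¬(z > 12)) → (¬(2*vec[vec[z + 2] - 4] < z + 9))).
Check whether (¬(2*vec[vec[-2] - 4] < 5)) ∧ z = 5 implies it.
Countermodel: at the initial state vec = {[-4] = 3, [-2] = 0, [7] = 17422, [17418] = -15215, elsewhere 17422}, z = 5, the precondition holds but the weakest precondition fails.
Answer: invalid


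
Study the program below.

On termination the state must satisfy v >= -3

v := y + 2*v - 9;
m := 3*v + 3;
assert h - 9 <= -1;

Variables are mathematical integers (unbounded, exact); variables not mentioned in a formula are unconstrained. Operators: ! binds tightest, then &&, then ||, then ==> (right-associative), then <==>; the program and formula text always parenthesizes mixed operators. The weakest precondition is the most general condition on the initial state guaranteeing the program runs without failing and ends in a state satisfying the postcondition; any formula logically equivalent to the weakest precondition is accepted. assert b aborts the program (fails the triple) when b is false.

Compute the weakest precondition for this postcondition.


Working backward. After the program, v >= -3 must hold.
Before assert h - 9 <= -1: h <= 8 && v >= -3
Before m := 3*v + 3: h <= 8 && v >= -3
Before v := y + 2*v - 9: h <= 8 && 2*v + y >= 6
Answer: WP = h <= 8 && 2*v + y >= 6


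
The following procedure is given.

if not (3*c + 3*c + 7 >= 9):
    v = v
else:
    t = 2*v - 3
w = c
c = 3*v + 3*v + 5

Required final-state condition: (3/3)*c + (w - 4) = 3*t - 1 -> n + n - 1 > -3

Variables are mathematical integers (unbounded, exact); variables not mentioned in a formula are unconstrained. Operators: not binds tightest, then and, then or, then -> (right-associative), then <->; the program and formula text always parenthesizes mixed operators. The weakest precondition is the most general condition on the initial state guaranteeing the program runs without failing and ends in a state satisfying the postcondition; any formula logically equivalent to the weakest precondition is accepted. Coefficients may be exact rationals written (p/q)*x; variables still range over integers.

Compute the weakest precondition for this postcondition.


Working backward. After the program, the postcondition (3/3)*c + (w - 4) = 3*t - 1 -> n + n - 1 > -3 must hold; in canonical form it is c + w = 3*t + 3 -> 2*n > -2.
Before c := 3*v + 3*v + 5: 6*v + w = 3*t - 2 -> 2*n > -2
Before w := c: c + 6*v = 3*t - 2 -> 2*n > -2
Then branch requires c + 6*v = 3*t - 2 -> 2*n > -2; else branch requires c = -11 -> 2*n > -2.
Before the if: ((not (6*c >= 2)) -> (c + 6*v = 3*t - 2 -> 2*n > -2)) and (6*c >= 2 -> (c = -11 -> 2*n > -2))
Answer: WP = ((not (6*c >= 2)) -> (c + 6*v = 3*t - 2 -> 2*n > -2)) and (6*c >= 2 -> (c = -11 -> 2*n > -2))


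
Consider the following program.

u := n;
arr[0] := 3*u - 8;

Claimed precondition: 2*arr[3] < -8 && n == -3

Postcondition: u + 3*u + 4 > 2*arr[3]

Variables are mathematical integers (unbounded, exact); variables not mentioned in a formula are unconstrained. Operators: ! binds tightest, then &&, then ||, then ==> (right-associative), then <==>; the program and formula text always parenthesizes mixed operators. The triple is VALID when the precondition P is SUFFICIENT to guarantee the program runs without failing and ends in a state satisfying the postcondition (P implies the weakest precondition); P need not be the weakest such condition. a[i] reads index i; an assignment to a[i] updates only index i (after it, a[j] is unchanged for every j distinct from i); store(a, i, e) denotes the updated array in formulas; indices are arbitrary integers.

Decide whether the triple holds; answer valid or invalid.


Working backward. After the program, the postcondition u + 3*u + 4 > 2*arr[3] must hold; in canonical form it is 4*u > 2*arr[3] - 4.
Before arr[0] := 3*u - 8: 4*u > 2*arr[3] - 4
Before u := n: 4*n > 2*arr[3] - 4
The weakest precondition is 4*n > 2*arr[3] - 4.
Check whether 2*arr[3] < -8 && n == -3 implies it.
Every state satisfying the precondition satisfies the weakest precondition: the implication holds.
Answer: valid


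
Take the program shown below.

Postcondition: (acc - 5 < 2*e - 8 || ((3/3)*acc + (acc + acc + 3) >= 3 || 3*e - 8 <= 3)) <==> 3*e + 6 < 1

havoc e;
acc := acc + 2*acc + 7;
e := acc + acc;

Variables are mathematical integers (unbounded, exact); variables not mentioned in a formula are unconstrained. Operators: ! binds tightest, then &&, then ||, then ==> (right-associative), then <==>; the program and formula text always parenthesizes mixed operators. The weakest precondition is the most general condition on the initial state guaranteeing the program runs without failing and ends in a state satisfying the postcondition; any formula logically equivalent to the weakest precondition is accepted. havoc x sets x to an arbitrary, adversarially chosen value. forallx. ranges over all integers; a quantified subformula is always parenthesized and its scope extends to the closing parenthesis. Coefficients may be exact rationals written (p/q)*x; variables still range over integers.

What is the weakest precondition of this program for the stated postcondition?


Working backward. After the program, the postcondition (acc - 5 < 2*e - 8 || ((3/3)*acc + (acc + acc + 3) >= 3 || 3*e - 8 <= 3)) <==> 3*e + 6 < 1 must hold; in canonical form it is (acc < 2*e - 3 || 3*acc >= 0 || 3*e <= 11) <==> 3*e < -5.
Before e := acc + acc: (3*acc > 3 || 3*acc >= 0 || 6*acc <= 11) <==> 6*acc < -5
Before acc := acc + 2*acc + 7: (9*acc > -18 || 9*acc >= -21 || 18*acc <= -31) <==> 18*acc < -47
Before havoc e: (9*acc > -18 || 9*acc >= -21 || 18*acc <= -31) <==> 18*acc < -47
Answer: WP = (9*acc > -18 || 9*acc >= -21 || 18*acc <= -31) <==> 18*acc < -47


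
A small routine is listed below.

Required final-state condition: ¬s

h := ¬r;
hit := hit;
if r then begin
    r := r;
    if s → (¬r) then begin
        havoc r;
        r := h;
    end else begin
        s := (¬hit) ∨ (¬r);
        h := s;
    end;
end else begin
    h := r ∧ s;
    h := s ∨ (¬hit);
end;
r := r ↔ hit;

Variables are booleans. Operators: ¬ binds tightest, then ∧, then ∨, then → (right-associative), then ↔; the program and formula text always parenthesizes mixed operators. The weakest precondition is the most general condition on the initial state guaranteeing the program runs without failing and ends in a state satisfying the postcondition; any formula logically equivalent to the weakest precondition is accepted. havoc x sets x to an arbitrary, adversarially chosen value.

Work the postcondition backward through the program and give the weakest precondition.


Working backward. After the program, ¬s must hold.
Before r := r ↔ hit: ¬s
Then branch requires ((s → (¬r)) → (¬s)) ∧ ((¬(s → (¬r))) → (¬((¬hit) ∨ (¬r)))); else branch requires ¬s.
Before the if: (r → (((s → (¬r)) → (¬s)) ∧ ((¬(s → (¬r))) → (¬((¬hit) ∨ (¬r)))))) ∧ ((¬r) → (¬s))
Before hit := hit: (r → (((s → (¬r)) → (¬s)) ∧ ((¬(s → (¬r))) → (¬((¬hit) ∨ (¬r)))))) ∧ ((¬r) → (¬s))
Before h := ¬r: (r → (((s → (¬r)) → (¬s)) ∧ ((¬(s → (¬r))) → (¬((¬hit) ∨ (¬r)))))) ∧ ((¬r) → (¬s))
Answer: WP = (r → (((s → (¬r)) → (¬s)) ∧ ((¬(s → (¬r))) → (¬((¬hit) ∨ (¬r)))))) ∧ ((¬r) → (¬s))


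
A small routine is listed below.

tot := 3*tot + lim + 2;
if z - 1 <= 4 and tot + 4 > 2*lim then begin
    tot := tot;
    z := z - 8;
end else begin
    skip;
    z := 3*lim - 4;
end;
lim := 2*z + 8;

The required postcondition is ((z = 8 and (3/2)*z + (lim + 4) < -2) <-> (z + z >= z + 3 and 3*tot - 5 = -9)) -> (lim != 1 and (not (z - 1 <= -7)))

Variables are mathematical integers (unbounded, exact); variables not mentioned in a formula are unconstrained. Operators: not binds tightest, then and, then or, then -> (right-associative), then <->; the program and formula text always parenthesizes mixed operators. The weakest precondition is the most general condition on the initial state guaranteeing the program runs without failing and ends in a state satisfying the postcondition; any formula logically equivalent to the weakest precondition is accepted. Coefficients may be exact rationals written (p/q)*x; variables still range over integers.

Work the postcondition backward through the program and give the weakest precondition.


Working backward. After the program, the postcondition ((z = 8 and (3/2)*z + (lim + 4) < -2) <-> (z + z >= z + 3 and 3*tot - 5 = -9)) -> (lim != 1 and (not (z - 1 <= -7))) must hold; in canonical form it is ((z = 8 and lim + (3/2)*z < -6) <-> (z >= 3 and 3*tot = -4)) -> (lim != 1 and (not (z <= -6))).
Before lim := 2*z + 8: ((z = 8 and (7/2)*z < -14) <-> (z >= 3 and 3*tot = -4)) -> (2*z != -7 and (not (z <= -6)))
Then branch requires ((z = 16 and (7/2)*z < 14) <-> (z >= 11 and 3*tot = -4)) -> (2*z != 9 and (not (z <= 2))); else branch requires ((3*lim = 12 and (21/2)*lim < 0) <-> (3*lim >= 7 and 3*tot = -4)) -> (6*lim != 1 and (not (3*lim <= -2))).
Before the if: ((z <= 5 and tot > 2*lim - 4) -> (((z = 16 and (7/2)*z < 14) <-> (z >= 11 and 3*tot = -4)) -> (2*z != 9 and (not (z <= 2))))) and ((not (z <= 5 and tot > 2*lim - 4)) -> (((3*lim = 12 and (21/2)*lim < 0) <-> (3*lim >= 7 and 3*tot = -4)) -> (6*lim != 1 and (not (3*lim <= -2)))))
Before tot := 3*tot + lim + 2: ((z <= 5 and 3*tot > lim - 6) -> (((z = 16 and (7/2)*z < 14) <-> (z >= 11 and 3*lim + 9*tot = -10)) -> (2*z != 9 and (not (z <= 2))))) and ((not (z <= 5 and 3*tot > lim - 6)) -> (((3*lim = 12 and (21/2)*lim < 0) <-> (3*lim >= 7 and 3*lim + 9*tot = -10)) -> (6*lim != 1 and (not (3*lim <= -2)))))
Answer: WP = ((z <= 5 and 3*tot > lim - 6) -> (((z = 16 and (7/2)*z < 14) <-> (z >= 11 and 3*lim + 9*tot = -10)) -> (2*z != 9 and (not (z <= 2))))) and ((not (z <= 5 and 3*tot > lim - 6)) -> (((3*lim = 12 and (21/2)*lim < 0) <-> (3*lim >= 7 and 3*lim + 9*tot = -10)) -> (6*lim != 1 and (not (3*lim <= -2)))))


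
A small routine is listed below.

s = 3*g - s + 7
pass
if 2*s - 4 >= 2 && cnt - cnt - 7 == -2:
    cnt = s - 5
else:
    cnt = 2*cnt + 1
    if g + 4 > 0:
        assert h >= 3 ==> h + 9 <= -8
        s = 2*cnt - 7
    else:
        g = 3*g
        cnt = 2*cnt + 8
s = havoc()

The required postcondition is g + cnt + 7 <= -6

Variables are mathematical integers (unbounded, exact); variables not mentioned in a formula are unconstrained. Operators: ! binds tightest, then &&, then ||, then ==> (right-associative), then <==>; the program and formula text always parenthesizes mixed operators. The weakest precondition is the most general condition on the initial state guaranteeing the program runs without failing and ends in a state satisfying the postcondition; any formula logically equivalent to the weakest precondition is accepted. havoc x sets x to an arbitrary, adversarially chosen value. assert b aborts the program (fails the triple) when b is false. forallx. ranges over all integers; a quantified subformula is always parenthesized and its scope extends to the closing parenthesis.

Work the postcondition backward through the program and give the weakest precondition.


Working backward. After the program, the postcondition g + cnt + 7 <= -6 must hold; in canonical form it is cnt + g <= -13.
Before havoc s: cnt + g <= -13
Then branch requires g + s <= -8; else branch requires (g > -4 ==> ((h >= 3 ==> h <= -17) && 2*cnt + g <= -14)) && ((!(g > -4)) ==> 4*cnt + 3*g <= -23).
Before the if: (g > -4 ==> ((h >= 3 ==> h <= -17) && 2*cnt + g <= -14)) && ((!(g > -4)) ==> 4*cnt + 3*g <= -23)
Before skip: (g > -4 ==> ((h >= 3 ==> h <= -17) && 2*cnt + g <= -14)) && ((!(g > -4)) ==> 4*cnt + 3*g <= -23)
Before s := 3*g - s + 7: (g > -4 ==> ((h >= 3 ==> h <= -17) && 2*cnt + g <= -14)) && ((!(g > -4)) ==> 4*cnt + 3*g <= -23)
Answer: WP = (g > -4 ==> ((h >= 3 ==> h <= -17) && 2*cnt + g <= -14)) && ((!(g > -4)) ==> 4*cnt + 3*g <= -23)


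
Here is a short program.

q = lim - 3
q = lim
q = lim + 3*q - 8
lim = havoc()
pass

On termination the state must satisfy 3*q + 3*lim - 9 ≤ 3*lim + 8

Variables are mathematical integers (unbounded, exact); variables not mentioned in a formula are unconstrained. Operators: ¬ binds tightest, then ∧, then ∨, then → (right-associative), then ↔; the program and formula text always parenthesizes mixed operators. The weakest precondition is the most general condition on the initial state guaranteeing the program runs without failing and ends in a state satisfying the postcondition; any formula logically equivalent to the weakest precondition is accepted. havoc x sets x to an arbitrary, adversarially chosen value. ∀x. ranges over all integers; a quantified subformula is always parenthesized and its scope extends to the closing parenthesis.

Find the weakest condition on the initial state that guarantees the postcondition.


Working backward. After the program, the postcondition 3*q + 3*lim - 9 ≤ 3*lim + 8 must hold; in canonical form it is 3*q ≤ 17.
Before skip: 3*q ≤ 17
Before havoc lim: 3*q ≤ 17
Before q := lim + 3*q - 8: 3*lim + 9*q ≤ 41
Before q := lim: 12*lim ≤ 41
Before q := lim - 3: 12*lim ≤ 41
Answer: WP = 12*lim ≤ 41


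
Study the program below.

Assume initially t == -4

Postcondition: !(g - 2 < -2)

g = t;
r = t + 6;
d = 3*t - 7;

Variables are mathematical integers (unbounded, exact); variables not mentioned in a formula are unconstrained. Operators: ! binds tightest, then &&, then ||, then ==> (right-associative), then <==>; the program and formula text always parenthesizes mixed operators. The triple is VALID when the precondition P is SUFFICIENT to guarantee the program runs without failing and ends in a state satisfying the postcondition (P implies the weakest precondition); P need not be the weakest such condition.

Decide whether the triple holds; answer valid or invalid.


Working backward. After the program, the postcondition !(g - 2 < -2) must hold; in canonical form it is !(g < 0).
Before d := 3*t - 7: !(g < 0)
Before r := t + 6: !(g < 0)
Before g := t: !(t < 0)
The weakest precondition is !(t < 0).
Check whether t == -4 implies it.
Countermodel: at the initial state t = -4, the precondition holds but the weakest precondition fails.
Answer: invalid


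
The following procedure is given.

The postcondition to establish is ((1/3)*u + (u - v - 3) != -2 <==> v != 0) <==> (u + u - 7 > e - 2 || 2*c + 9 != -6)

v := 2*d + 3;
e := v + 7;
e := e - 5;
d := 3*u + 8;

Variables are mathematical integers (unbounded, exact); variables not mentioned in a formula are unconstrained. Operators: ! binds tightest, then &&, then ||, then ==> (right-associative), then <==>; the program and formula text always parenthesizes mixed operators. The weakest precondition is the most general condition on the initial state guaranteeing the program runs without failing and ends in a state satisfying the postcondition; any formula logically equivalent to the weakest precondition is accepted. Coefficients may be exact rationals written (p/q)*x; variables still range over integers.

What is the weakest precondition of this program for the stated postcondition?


Working backward. After the program, the postcondition ((1/3)*u + (u - v - 3) != -2 <==> v != 0) <==> (u + u - 7 > e - 2 || 2*c + 9 != -6) must hold; in canonical form it is ((4/3)*u != v + 1 <==> v != 0) <==> (2*u > e + 5 || 2*c != -15).
Before d := 3*u + 8: ((4/3)*u != v + 1 <==> v != 0) <==> (2*u > e + 5 || 2*c != -15)
Before e := e - 5: ((4/3)*u != v + 1 <==> v != 0) <==> (2*u > e || 2*c != -15)
Before e := v + 7: ((4/3)*u != v + 1 <==> v != 0) <==> (2*u > v + 7 || 2*c != -15)
Before v := 2*d + 3: ((4/3)*u != 2*d + 4 <==> 2*d != -3) <==> (2*u > 2*d + 10 || 2*c != -15)
Answer: WP = ((4/3)*u != 2*d + 4 <==> 2*d != -3) <==> (2*u > 2*d + 10 || 2*c != -15)


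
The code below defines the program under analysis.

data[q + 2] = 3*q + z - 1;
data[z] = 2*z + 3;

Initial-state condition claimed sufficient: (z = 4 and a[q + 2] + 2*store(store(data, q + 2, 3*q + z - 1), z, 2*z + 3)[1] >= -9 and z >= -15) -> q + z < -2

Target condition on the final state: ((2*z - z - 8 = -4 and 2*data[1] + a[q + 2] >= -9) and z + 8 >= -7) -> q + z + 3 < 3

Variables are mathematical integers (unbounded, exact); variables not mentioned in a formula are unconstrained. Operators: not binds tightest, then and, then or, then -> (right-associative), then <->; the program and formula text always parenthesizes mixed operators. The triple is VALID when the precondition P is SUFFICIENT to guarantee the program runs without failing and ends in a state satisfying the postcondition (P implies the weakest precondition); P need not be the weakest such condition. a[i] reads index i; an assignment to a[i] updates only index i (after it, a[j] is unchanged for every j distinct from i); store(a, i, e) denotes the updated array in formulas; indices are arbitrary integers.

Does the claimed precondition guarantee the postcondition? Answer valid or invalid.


Working backward. After the program, the postcondition ((2*z - z - 8 = -4 and 2*data[1] + a[q + 2] >= -9) and z + 8 >= -7) -> q + z + 3 < 3 must hold; in canonical form it is (z = 4 and a[q + 2] + 2*data[1] >= -9 and z >= -15) -> q + z < 0.
Before data[z] := 2*z + 3: (z = 4 and a[q + 2] + 2*store(data, z, 2*z + 3)[1] >= -9 and z >= -15) -> q + z < 0
Before data[q + 2] := 3*q + z - 1: (z = 4 and a[q + 2] + 2*store(store(data, q + 2, 3*q + z - 1), z, 2*z + 3)[1] >= -9 and z >= -15) -> q + z < 0
The weakest precondition is (z = 4 and a[q + 2] + 2*store(store(data, q + 2, 3*q + z - 1), z, 2*z + 3)[1] >= -9 and z >= -15) -> q + z < 0.
Check whether (z = 4 and a[q + 2] + 2*store(store(data, q + 2, 3*q + z - 1), z, 2*z + 3)[1] >= -9 and z >= -15) -> q + z < -2 implies it.
Every state satisfying the precondition satisfies the weakest precondition: the implication holds.
Answer: valid


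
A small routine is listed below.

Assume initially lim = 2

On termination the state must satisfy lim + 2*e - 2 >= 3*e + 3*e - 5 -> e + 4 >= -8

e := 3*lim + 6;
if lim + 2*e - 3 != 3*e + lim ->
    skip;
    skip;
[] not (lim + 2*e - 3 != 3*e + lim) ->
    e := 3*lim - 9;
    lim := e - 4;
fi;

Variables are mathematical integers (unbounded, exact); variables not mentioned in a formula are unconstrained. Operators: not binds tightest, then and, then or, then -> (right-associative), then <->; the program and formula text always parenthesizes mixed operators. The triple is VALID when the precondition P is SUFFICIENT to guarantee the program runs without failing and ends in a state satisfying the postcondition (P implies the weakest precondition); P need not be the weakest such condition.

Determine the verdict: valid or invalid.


Working backward. After the program, the postcondition lim + 2*e - 2 >= 3*e + 3*e - 5 -> e + 4 >= -8 must hold; in canonical form it is lim >= 4*e - 3 -> e >= -12.
Then branch requires lim >= 4*e - 3 -> e >= -12; else branch requires 9*lim <= 26 -> 3*lim >= -3.
Before the if: (e != -3 -> (lim >= 4*e - 3 -> e >= -12)) and ((not (e != -3)) -> (9*lim <= 26 -> 3*lim >= -3))
Before e := 3*lim + 6: (3*lim != -9 -> (11*lim <= -21 -> 3*lim >= -18)) and ((not (3*lim != -9)) -> (9*lim <= 26 -> 3*lim >= -3))
The weakest precondition is (3*lim != -9 -> (11*lim <= -21 -> 3*lim >= -18)) and ((not (3*lim != -9)) -> (9*lim <= 26 -> 3*lim >= -3)).
Check whether lim = 2 implies it.
Every state satisfying the precondition satisfies the weakest precondition: the implication holds.
Answer: valid


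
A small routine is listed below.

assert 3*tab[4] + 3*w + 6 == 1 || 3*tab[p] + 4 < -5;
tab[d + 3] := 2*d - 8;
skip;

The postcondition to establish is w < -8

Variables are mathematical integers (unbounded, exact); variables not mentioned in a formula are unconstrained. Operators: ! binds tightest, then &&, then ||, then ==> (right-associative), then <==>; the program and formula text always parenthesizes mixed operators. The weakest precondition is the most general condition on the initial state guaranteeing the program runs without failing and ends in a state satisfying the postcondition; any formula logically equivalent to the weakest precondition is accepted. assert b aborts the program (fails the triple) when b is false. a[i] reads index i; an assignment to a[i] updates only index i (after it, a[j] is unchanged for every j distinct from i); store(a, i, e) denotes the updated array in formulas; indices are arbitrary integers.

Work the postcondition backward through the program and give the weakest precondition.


Working backward. After the program, w < -8 must hold.
Before skip: w < -8
Before tab[d + 3] := 2*d - 8: w < -8
Before assert 3*tab[4] + 3*w + 6 == 1 || 3*tab[p] + 4 < -5: (3*tab[4] + 3*w == -5 || 3*tab[p] < -9) && w < -8
Answer: WP = (3*tab[4] + 3*w == -5 || 3*tab[p] < -9) && w < -8


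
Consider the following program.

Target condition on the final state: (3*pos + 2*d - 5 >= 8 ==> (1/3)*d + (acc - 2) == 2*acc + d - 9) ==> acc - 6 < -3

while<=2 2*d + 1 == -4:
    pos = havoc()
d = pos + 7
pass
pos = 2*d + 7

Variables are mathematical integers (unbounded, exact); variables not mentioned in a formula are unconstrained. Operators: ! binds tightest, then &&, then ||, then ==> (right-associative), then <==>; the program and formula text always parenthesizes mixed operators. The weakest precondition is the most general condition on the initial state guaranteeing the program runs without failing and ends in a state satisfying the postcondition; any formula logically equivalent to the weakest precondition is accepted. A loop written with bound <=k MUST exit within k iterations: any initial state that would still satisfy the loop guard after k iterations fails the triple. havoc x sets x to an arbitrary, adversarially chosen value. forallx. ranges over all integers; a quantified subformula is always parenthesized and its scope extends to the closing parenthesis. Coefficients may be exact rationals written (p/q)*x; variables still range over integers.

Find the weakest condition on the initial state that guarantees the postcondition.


Working backward. After the program, the postcondition (3*pos + 2*d - 5 >= 8 ==> (1/3)*d + (acc - 2) == 2*acc + d - 9) ==> acc - 6 < -3 must hold; in canonical form it is (2*d + 3*pos >= 13 ==> acc + (2/3)*d == 7) ==> acc < 3.
Before pos := 2*d + 7: (8*d >= -8 ==> acc + (2/3)*d == 7) ==> acc < 3
Before skip: (8*d >= -8 ==> acc + (2/3)*d == 7) ==> acc < 3
Before d := pos + 7: (8*pos >= -64 ==> acc + (2/3)*pos == 7/3) ==> acc < 3
Before the loop (bound <=2), unroll the exhaustion recursion (WP_0 = exit-now case; WP_j = one more guarded iteration, up to j = 2):
  WP_0: (!(2*d == -5)) && ((8*pos >= -64 ==> acc + (2/3)*pos == 7/3) ==> acc < 3)
  WP_1: (2*d == -5 ==> (forall pos_1. ((!(2*d == -5)) && ((8*pos_1 >= -64 ==> acc + (2/3)*pos_1 == 7/3) ==> acc < 3)))) && ((!(2*d == -5)) ==> ((8*pos >= -64 ==> acc + (2/3)*pos == 7/3) ==> acc < 3))
  WP_2: (2*d == -5 ==> (forall pos_2. ((2*d == -5 ==> (forall pos_1. ((!(2*d == -5)) && ((8*pos_1 >= -64 ==> acc + (2/3)*pos_1 == 7/3) ==> acc < 3)))) && ((!(2*d == -5)) ==> ((8*pos_2 >= -64 ==> acc + (2/3)*pos_2 == 7/3) ==> acc < 3))))) && ((!(2*d == -5)) ==> ((8*pos >= -64 ==> acc + (2/3)*pos == 7/3) ==> acc < 3))
So before the loop: (2*d == -5 ==> (forall pos_2. ((2*d == -5 ==> (forall pos_1. ((!(2*d == -5)) && ((8*pos_1 >= -64 ==> acc + (2/3)*pos_1 == 7/3) ==> acc < 3)))) && ((!(2*d == -5)) ==> ((8*pos_2 >= -64 ==> acc + (2/3)*pos_2 == 7/3) ==> acc < 3))))) && ((!(2*d == -5)) ==> ((8*pos >= -64 ==> acc + (2/3)*pos == 7/3) ==> acc < 3))
Answer: WP = (2*d == -5 ==> (forall pos_2. ((2*d == -5 ==> (forall pos_1. ((!(2*d == -5)) && ((8*pos_1 >= -64 ==> acc + (2/3)*pos_1 == 7/3) ==> acc < 3)))) && ((!(2*d == -5)) ==> ((8*pos_2 >= -64 ==> acc + (2/3)*pos_2 == 7/3) ==> acc < 3))))) && ((!(2*d == -5)) ==> ((8*pos >= -64 ==> acc + (2/3)*pos == 7/3) ==> acc < 3))
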